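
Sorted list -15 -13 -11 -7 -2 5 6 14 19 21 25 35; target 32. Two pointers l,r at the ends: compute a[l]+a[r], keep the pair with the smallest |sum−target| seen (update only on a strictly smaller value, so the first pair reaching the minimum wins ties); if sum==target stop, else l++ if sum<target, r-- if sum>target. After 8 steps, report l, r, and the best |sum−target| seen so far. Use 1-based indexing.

l=1 r=12: -15+35=20 d=12 *, l++
l=2 r=12: -13+35=22 d=10 *, l++
l=3 r=12: -11+35=24 d=8 *, l++
l=4 r=12: -7+35=28 d=4 *, l++
l=5 r=12: -2+35=33 d=1 *, r--
l=5 r=11: -2+25=23 d=9, l++
l=6 r=11: 5+25=30 d=2, l++
l=7 r=11: 6+25=31 d=1, l++

l=8, r=11, best |Δ|=1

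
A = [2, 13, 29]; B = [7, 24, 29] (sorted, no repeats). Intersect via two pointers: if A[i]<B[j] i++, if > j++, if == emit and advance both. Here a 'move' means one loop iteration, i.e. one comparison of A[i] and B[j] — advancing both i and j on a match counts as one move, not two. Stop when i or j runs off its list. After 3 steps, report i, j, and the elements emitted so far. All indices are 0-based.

[i=0,j=0] 2<7 → i++
[i=1,j=0] 13>7 → j++
[i=1,j=1] 13<24 → i++

i=2, j=1, emitted=[]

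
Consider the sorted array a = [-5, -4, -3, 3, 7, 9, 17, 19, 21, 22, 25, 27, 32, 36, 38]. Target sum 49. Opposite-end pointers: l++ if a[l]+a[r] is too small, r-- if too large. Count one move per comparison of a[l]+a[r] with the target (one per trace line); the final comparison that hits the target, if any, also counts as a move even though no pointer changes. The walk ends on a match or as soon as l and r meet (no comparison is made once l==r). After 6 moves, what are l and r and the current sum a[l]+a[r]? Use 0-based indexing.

l=0 r=14: -5+38=33 <49, l++
l=1 r=14: -4+38=34 <49, l++
l=2 r=14: -3+38=35 <49, l++
l=3 r=14: 3+38=41 <49, l++
l=4 r=14: 7+38=45 <49, l++
l=5 r=14: 9+38=47 <49, l++

l=6, r=14, sum=55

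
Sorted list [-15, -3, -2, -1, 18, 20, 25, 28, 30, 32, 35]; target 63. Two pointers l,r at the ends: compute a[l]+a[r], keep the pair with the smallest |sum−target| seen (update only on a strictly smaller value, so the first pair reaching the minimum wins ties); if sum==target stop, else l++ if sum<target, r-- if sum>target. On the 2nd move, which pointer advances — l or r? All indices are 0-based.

l

[0,10] -15+35=20 d=43 * → l++
[1,10] -3+35=32 d=31 * → l++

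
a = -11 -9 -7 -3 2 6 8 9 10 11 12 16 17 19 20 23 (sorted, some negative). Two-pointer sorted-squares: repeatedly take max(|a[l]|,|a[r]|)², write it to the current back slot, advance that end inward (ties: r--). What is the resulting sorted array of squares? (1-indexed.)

l=1 r=16: |-11|<=|23| out[16]=529, r--
l=1 r=15: |-11|<=|20| out[15]=400, r--
l=1 r=14: |-11|<=|19| out[14]=361, r--
l=1 r=13: |-11|<=|17| out[13]=289, r--
l=1 r=12: |-11|<=|16| out[12]=256, r--
l=1 r=11: |-11|<=|12| out[11]=144, r--
l=1 r=10: |-11|<=|11| out[10]=121, r--
l=1 r=9: |-11|>|10| out[9]=121, l++
l=2 r=9: |-9|<=|10| out[8]=100, r--
l=2 r=8: |-9|<=|9| out[7]=81, r--
l=2 r=7: |-9|>|8| out[6]=81, l++
l=3 r=7: |-7|<=|8| out[5]=64, r--
l=3 r=6: |-7|>|6| out[4]=49, l++
l=4 r=6: |-3|<=|6| out[3]=36, r--
l=4 r=5: |-3|>|2| out[2]=9, l++
l=5 r=5: |2|<=|2| out[1]=4, r--

[4, 9, 36, 49, 64, 81, 81, 100, 121, 121, 144, 256, 289, 361, 400, 529]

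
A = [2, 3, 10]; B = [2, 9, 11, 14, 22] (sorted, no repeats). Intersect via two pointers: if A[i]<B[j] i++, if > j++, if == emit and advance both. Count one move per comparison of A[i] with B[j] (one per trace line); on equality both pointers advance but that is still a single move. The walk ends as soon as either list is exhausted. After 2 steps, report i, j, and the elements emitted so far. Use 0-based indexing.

i=0 j=0: 2==2 emit, i++,j++
i=1 j=1: 3<9, i++

i=2, j=1, emitted=[2]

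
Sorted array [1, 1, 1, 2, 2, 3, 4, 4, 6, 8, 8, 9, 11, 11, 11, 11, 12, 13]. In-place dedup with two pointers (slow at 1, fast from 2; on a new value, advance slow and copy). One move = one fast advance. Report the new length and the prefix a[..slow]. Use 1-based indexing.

slow=1 fast=2: a[fast]=1=a[slow] dup, fast++
slow=1 fast=3: a[fast]=1=a[slow] dup, fast++
slow=1 fast=4: a[fast]=2≠a[slow]=1 write a[2]=2, slow++,fast++
slow=2 fast=5: a[fast]=2=a[slow] dup, fast++
slow=2 fast=6: a[fast]=3≠a[slow]=2 write a[3]=3, slow++,fast++
slow=3 fast=7: a[fast]=4≠a[slow]=3 write a[4]=4, slow++,fast++
slow=4 fast=8: a[fast]=4=a[slow] dup, fast++
slow=4 fast=9: a[fast]=6≠a[slow]=4 write a[5]=6, slow++,fast++
slow=5 fast=10: a[fast]=8≠a[slow]=6 write a[6]=8, slow++,fast++
slow=6 fast=11: a[fast]=8=a[slow] dup, fast++
slow=6 fast=12: a[fast]=9≠a[slow]=8 write a[7]=9, slow++,fast++
slow=7 fast=13: a[fast]=11≠a[slow]=9 write a[8]=11, slow++,fast++
slow=8 fast=14: a[fast]=11=a[slow] dup, fast++
slow=8 fast=15: a[fast]=11=a[slow] dup, fast++
slow=8 fast=16: a[fast]=11=a[slow] dup, fast++
slow=8 fast=17: a[fast]=12≠a[slow]=11 write a[9]=12, slow++,fast++
slow=9 fast=18: a[fast]=13≠a[slow]=12 write a[10]=13, slow++,fast++

length 10; prefix = [1, 2, 3, 4, 6, 8, 9, 11, 12, 13]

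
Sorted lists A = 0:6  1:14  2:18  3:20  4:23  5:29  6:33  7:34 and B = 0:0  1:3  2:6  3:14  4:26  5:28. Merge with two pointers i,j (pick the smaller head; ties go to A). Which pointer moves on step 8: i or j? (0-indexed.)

[i=0,j=0] A[i]=6>B[j]=0 take 0 → j++
[i=0,j=1] A[i]=6>B[j]=3 take 3 → j++
[i=0,j=2] A[i]=6<=B[j]=6 take 6 → i++
[i=1,j=2] A[i]=14>B[j]=6 take 6 → j++
[i=1,j=3] A[i]=14<=B[j]=14 take 14 → i++
[i=2,j=3] A[i]=18>B[j]=14 take 14 → j++
[i=2,j=4] A[i]=18<=B[j]=26 take 18 → i++
[i=3,j=4] A[i]=20<=B[j]=26 take 20 → i++

i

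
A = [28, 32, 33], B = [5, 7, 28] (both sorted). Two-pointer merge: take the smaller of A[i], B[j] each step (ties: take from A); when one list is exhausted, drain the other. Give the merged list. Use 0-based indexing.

[5, 7, 28, 28, 32, 33]

[i=0,j=0] A[i]=28>B[j]=5 take 5 → j++
[i=0,j=1] A[i]=28>B[j]=7 take 7 → j++
[i=0,j=2] A[i]=28<=B[j]=28 take 28 → i++
[i=1,j=2] A[i]=32>B[j]=28 take 28 → j++
[i=1,j=3] B done, take A[i]=32 → i++
[i=2,j=3] B done, take A[i]=33 → i++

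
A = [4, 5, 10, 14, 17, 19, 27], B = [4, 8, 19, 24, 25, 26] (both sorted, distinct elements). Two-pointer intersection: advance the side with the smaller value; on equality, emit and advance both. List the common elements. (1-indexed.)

[i=1,j=1] 4==4 emit → i++,j++
[i=2,j=2] 5<8 → i++
[i=3,j=2] 10>8 → j++
[i=3,j=3] 10<19 → i++
[i=4,j=3] 14<19 → i++
[i=5,j=3] 17<19 → i++
[i=6,j=3] 19==19 emit → i++,j++
[i=7,j=4] 27>24 → j++
[i=7,j=5] 27>25 → j++
[i=7,j=6] 27>26 → j++

intersection = [4, 19]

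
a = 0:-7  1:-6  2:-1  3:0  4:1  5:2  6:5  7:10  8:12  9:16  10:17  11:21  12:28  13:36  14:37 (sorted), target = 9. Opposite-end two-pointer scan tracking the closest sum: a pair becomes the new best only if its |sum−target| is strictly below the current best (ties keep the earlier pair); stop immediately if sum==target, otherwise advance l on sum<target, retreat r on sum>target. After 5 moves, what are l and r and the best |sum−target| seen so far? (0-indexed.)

[0,14] -7+37=30 d=21 * → r--
[0,13] -7+36=29 d=20 * → r--
[0,12] -7+28=21 d=12 * → r--
[0,11] -7+21=14 d=5 * → r--
[0,10] -7+17=10 d=1 * → r--

l=0, r=9, best |Δ|=1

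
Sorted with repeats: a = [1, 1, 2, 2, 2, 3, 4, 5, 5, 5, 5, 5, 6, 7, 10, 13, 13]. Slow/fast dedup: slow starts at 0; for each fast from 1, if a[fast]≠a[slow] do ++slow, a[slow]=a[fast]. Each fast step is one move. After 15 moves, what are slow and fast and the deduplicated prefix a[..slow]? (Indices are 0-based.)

(s=0,f=1) a[fast]=1=a[slow] dup → fast++
(s=0,f=2) a[fast]=2≠a[slow]=1 write a[1]=2 → slow++,fast++
(s=1,f=3) a[fast]=2=a[slow] dup → fast++
(s=1,f=4) a[fast]=2=a[slow] dup → fast++
(s=1,f=5) a[fast]=3≠a[slow]=2 write a[2]=3 → slow++,fast++
(s=2,f=6) a[fast]=4≠a[slow]=3 write a[3]=4 → slow++,fast++
(s=3,f=7) a[fast]=5≠a[slow]=4 write a[4]=5 → slow++,fast++
(s=4,f=8) a[fast]=5=a[slow] dup → fast++
(s=4,f=9) a[fast]=5=a[slow] dup → fast++
(s=4,f=10) a[fast]=5=a[slow] dup → fast++
(s=4,f=11) a[fast]=5=a[slow] dup → fast++
(s=4,f=12) a[fast]=6≠a[slow]=5 write a[5]=6 → slow++,fast++
(s=5,f=13) a[fast]=7≠a[slow]=6 write a[6]=7 → slow++,fast++
(s=6,f=14) a[fast]=10≠a[slow]=7 write a[7]=10 → slow++,fast++
(s=7,f=15) a[fast]=13≠a[slow]=10 write a[8]=13 → slow++,fast++

slow=8, fast=16, prefix=[1, 2, 3, 4, 5, 6, 7, 10, 13]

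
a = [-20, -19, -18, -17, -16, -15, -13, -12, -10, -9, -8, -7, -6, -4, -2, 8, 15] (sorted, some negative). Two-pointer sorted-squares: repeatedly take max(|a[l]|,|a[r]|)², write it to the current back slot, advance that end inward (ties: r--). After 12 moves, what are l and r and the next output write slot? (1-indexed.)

[1,17] |-20|>|15| out[17]=400 → l++
[2,17] |-19|>|15| out[16]=361 → l++
[3,17] |-18|>|15| out[15]=324 → l++
[4,17] |-17|>|15| out[14]=289 → l++
[5,17] |-16|>|15| out[13]=256 → l++
[6,17] |-15|<=|15| out[12]=225 → r--
[6,16] |-15|>|8| out[11]=225 → l++
[7,16] |-13|>|8| out[10]=169 → l++
[8,16] |-12|>|8| out[9]=144 → l++
[9,16] |-10|>|8| out[8]=100 → l++
[10,16] |-9|>|8| out[7]=81 → l++
[11,16] |-8|<=|8| out[6]=64 → r--

l=11, r=15, next write slot=5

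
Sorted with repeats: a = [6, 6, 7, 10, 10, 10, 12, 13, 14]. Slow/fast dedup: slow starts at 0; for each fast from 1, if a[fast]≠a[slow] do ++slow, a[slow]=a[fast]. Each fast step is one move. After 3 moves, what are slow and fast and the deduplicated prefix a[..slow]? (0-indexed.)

slow=0 fast=1: a[fast]=6=a[slow] dup, fast++
slow=0 fast=2: a[fast]=7≠a[slow]=6 write a[1]=7, slow++,fast++
slow=1 fast=3: a[fast]=10≠a[slow]=7 write a[2]=10, slow++,fast++

slow=2, fast=4, prefix=[6, 7, 10]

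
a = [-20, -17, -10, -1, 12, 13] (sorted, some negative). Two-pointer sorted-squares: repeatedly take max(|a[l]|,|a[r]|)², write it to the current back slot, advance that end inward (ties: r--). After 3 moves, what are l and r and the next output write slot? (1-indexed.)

l=3, r=5, next write slot=3

[1,6] |-20|>|13| out[6]=400 → l++
[2,6] |-17|>|13| out[5]=289 → l++
[3,6] |-10|<=|13| out[4]=169 → r--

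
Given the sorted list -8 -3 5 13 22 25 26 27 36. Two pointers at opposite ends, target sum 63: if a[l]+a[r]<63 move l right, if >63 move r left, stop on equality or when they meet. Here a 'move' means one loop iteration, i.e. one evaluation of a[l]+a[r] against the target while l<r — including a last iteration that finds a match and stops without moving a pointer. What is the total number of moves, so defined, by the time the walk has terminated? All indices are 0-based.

8 moves

l=0 r=8: -8+36=28 <63, l++
l=1 r=8: -3+36=33 <63, l++
l=2 r=8: 5+36=41 <63, l++
l=3 r=8: 13+36=49 <63, l++
l=4 r=8: 22+36=58 <63, l++
l=5 r=8: 25+36=61 <63, l++
l=6 r=8: 26+36=62 <63, l++
l=7 r=8: 27+36=63, found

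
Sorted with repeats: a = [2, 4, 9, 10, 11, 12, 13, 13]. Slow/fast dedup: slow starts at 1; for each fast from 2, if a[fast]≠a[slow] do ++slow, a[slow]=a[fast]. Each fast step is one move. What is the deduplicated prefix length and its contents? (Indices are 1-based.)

slow=1 fast=2: a[fast]=4≠a[slow]=2 write a[2]=4, slow++,fast++
slow=2 fast=3: a[fast]=9≠a[slow]=4 write a[3]=9, slow++,fast++
slow=3 fast=4: a[fast]=10≠a[slow]=9 write a[4]=10, slow++,fast++
slow=4 fast=5: a[fast]=11≠a[slow]=10 write a[5]=11, slow++,fast++
slow=5 fast=6: a[fast]=12≠a[slow]=11 write a[6]=12, slow++,fast++
slow=6 fast=7: a[fast]=13≠a[slow]=12 write a[7]=13, slow++,fast++
slow=7 fast=8: a[fast]=13=a[slow] dup, fast++

length 7; prefix = [2, 4, 9, 10, 11, 12, 13]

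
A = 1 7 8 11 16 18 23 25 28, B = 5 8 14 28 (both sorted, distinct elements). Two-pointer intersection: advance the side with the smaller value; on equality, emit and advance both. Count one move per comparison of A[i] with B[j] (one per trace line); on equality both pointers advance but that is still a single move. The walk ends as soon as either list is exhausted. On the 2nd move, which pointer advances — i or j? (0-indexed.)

j

i=0 j=0: 1<5, i++
i=1 j=0: 7>5, j++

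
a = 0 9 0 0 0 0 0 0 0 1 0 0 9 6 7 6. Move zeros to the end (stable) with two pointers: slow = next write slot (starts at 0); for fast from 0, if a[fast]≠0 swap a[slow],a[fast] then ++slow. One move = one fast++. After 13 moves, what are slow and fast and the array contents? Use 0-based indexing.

slow=0 fast=0: a[fast]=0, fast++
slow=0 fast=1: a[fast]=9≠0 swap→a[0]=9, slow++,fast++
slow=1 fast=2: a[fast]=0, fast++
slow=1 fast=3: a[fast]=0, fast++
slow=1 fast=4: a[fast]=0, fast++
slow=1 fast=5: a[fast]=0, fast++
slow=1 fast=6: a[fast]=0, fast++
slow=1 fast=7: a[fast]=0, fast++
slow=1 fast=8: a[fast]=0, fast++
slow=1 fast=9: a[fast]=1≠0 swap→a[1]=1, slow++,fast++
slow=2 fast=10: a[fast]=0, fast++
slow=2 fast=11: a[fast]=0, fast++
slow=2 fast=12: a[fast]=9≠0 swap→a[2]=9, slow++,fast++

slow=3, fast=13, a=[9, 1, 9, 0, 0, 0, 0, 0, 0, 0, 0, 0, 0, 6, 7, 6]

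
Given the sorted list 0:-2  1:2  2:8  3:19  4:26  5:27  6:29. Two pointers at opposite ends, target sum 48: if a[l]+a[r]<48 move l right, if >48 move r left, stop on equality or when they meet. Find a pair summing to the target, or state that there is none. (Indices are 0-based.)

(19, 29)

[0,6] -2+29=27 <48 → l++
[1,6] 2+29=31 <48 → l++
[2,6] 8+29=37 <48 → l++
[3,6] 19+29=48 → found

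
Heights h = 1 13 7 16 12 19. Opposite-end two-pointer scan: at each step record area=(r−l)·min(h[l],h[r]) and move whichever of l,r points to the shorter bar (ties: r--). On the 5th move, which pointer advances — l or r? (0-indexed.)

[0,5] min(1,19)*5=5 best=5 * → l++
[1,5] min(13,19)*4=52 best=52 * → l++
[2,5] min(7,19)*3=21 best=52 → l++
[3,5] min(16,19)*2=32 best=52 → l++
[4,5] min(12,19)*1=12 best=52 → l++

l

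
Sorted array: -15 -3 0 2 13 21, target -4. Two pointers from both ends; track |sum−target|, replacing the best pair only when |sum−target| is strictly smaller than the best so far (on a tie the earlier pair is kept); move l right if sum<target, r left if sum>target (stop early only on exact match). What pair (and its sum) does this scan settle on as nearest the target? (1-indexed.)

l=1 r=6: -15+21=6 d=10 *, r--
l=1 r=5: -15+13=-2 d=2 *, r--
l=1 r=4: -15+2=-13 d=9, l++
l=2 r=4: -3+2=-1 d=3, r--
l=2 r=3: -3+0=-3 d=1 *, r--

pair (-3, 0) with sum -3 (|Δ|=1)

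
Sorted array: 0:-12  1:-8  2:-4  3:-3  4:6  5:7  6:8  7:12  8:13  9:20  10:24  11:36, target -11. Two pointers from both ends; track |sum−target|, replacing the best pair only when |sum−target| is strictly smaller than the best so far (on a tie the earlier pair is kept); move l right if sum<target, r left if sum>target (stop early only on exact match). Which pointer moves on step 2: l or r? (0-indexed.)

r

l=0 r=11: -12+36=24 d=35 *, r--
l=0 r=10: -12+24=12 d=23 *, r--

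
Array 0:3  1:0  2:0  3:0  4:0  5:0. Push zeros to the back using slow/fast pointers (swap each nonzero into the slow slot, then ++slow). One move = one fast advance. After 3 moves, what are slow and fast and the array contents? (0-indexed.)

slow=1, fast=3, a=[3, 0, 0, 0, 0, 0]

(s=0,f=0) a[fast]=3≠0 swap→a[0]=3 → slow++,fast++
(s=1,f=1) a[fast]=0 → fast++
(s=1,f=2) a[fast]=0 → fast++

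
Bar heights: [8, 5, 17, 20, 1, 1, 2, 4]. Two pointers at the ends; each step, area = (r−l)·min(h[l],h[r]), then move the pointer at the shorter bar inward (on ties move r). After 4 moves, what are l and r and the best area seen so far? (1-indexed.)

l=1 r=8: min(8,4)*7=28 best=28 *, r--
l=1 r=7: min(8,2)*6=12 best=28, r--
l=1 r=6: min(8,1)*5=5 best=28, r--
l=1 r=5: min(8,1)*4=4 best=28, r--

l=1, r=4, best area=28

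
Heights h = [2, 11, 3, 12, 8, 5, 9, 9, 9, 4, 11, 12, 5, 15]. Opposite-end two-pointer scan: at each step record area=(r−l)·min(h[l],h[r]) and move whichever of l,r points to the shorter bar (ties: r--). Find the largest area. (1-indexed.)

max area = 132

l=1 r=14: min(2,15)*13=26 best=26 *, l++
l=2 r=14: min(11,15)*12=132 best=132 *, l++
l=3 r=14: min(3,15)*11=33 best=132, l++
l=4 r=14: min(12,15)*10=120 best=132, l++
l=5 r=14: min(8,15)*9=72 best=132, l++
l=6 r=14: min(5,15)*8=40 best=132, l++
l=7 r=14: min(9,15)*7=63 best=132, l++
l=8 r=14: min(9,15)*6=54 best=132, l++
l=9 r=14: min(9,15)*5=45 best=132, l++
l=10 r=14: min(4,15)*4=16 best=132, l++
l=11 r=14: min(11,15)*3=33 best=132, l++
l=12 r=14: min(12,15)*2=24 best=132, l++
l=13 r=14: min(5,15)*1=5 best=132, l++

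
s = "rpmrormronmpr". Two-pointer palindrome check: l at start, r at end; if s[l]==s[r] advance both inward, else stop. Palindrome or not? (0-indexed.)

[0,12] 'r'=='r' → l++,r--
[1,11] 'p'=='p' → l++,r--
[2,10] 'm'=='m' → l++,r--
[3,9] 'r'!='n' → stop

not a palindrome (mismatch at 3,9)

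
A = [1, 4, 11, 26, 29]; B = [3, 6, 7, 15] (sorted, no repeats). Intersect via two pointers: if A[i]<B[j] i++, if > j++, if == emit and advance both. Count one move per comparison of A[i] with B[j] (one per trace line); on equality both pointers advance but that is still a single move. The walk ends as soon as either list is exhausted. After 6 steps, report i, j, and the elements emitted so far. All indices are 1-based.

i=1 j=1: 1<3, i++
i=2 j=1: 4>3, j++
i=2 j=2: 4<6, i++
i=3 j=2: 11>6, j++
i=3 j=3: 11>7, j++
i=3 j=4: 11<15, i++

i=4, j=4, emitted=[]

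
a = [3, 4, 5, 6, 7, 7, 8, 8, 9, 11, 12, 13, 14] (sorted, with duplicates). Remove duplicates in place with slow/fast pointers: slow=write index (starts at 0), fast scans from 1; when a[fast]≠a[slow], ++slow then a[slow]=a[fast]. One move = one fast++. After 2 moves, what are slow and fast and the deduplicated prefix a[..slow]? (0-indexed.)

slow=2, fast=3, prefix=[3, 4, 5]

slow=0 fast=1: a[fast]=4≠a[slow]=3 write a[1]=4, slow++,fast++
slow=1 fast=2: a[fast]=5≠a[slow]=4 write a[2]=5, slow++,fast++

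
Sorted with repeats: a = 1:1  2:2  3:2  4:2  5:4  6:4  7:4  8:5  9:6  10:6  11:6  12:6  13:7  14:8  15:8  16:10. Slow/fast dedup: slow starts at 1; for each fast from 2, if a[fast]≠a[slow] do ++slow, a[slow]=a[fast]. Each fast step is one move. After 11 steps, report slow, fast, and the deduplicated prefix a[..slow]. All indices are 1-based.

slow=1 fast=2: a[fast]=2≠a[slow]=1 write a[2]=2, slow++,fast++
slow=2 fast=3: a[fast]=2=a[slow] dup, fast++
slow=2 fast=4: a[fast]=2=a[slow] dup, fast++
slow=2 fast=5: a[fast]=4≠a[slow]=2 write a[3]=4, slow++,fast++
slow=3 fast=6: a[fast]=4=a[slow] dup, fast++
slow=3 fast=7: a[fast]=4=a[slow] dup, fast++
slow=3 fast=8: a[fast]=5≠a[slow]=4 write a[4]=5, slow++,fast++
slow=4 fast=9: a[fast]=6≠a[slow]=5 write a[5]=6, slow++,fast++
slow=5 fast=10: a[fast]=6=a[slow] dup, fast++
slow=5 fast=11: a[fast]=6=a[slow] dup, fast++
slow=5 fast=12: a[fast]=6=a[slow] dup, fast++

slow=5, fast=13, prefix=[1, 2, 4, 5, 6]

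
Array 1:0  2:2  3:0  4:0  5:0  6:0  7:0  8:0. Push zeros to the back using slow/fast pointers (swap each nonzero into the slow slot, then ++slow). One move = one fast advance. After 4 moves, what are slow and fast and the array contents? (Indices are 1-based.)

slow=2, fast=5, a=[2, 0, 0, 0, 0, 0, 0, 0]

slow=1 fast=1: a[fast]=0, fast++
slow=1 fast=2: a[fast]=2≠0 swap→a[1]=2, slow++,fast++
slow=2 fast=3: a[fast]=0, fast++
slow=2 fast=4: a[fast]=0, fast++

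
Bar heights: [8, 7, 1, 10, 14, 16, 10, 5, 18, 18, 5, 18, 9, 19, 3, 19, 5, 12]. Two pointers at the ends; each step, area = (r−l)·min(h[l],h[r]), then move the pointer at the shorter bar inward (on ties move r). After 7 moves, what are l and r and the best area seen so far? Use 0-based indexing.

l=0 r=17: min(8,12)*17=136 best=136 *, l++
l=1 r=17: min(7,12)*16=112 best=136, l++
l=2 r=17: min(1,12)*15=15 best=136, l++
l=3 r=17: min(10,12)*14=140 best=140 *, l++
l=4 r=17: min(14,12)*13=156 best=156 *, r--
l=4 r=16: min(14,5)*12=60 best=156, r--
l=4 r=15: min(14,19)*11=154 best=156, l++

l=5, r=15, best area=156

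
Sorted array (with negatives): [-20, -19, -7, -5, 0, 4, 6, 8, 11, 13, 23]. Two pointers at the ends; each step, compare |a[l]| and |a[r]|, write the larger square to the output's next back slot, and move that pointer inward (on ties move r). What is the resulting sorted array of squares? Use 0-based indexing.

[0, 16, 25, 36, 49, 64, 121, 169, 361, 400, 529]

[0,10] |-20|<=|23| out[10]=529 → r--
[0,9] |-20|>|13| out[9]=400 → l++
[1,9] |-19|>|13| out[8]=361 → l++
[2,9] |-7|<=|13| out[7]=169 → r--
[2,8] |-7|<=|11| out[6]=121 → r--
[2,7] |-7|<=|8| out[5]=64 → r--
[2,6] |-7|>|6| out[4]=49 → l++
[3,6] |-5|<=|6| out[3]=36 → r--
[3,5] |-5|>|4| out[2]=25 → l++
[4,5] |0|<=|4| out[1]=16 → r--
[4,4] |0|<=|0| out[0]=0 → r--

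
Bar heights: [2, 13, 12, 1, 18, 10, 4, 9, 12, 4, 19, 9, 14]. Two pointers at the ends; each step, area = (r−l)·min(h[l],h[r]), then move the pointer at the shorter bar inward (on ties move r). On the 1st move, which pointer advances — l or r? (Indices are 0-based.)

l

l=0 r=12: min(2,14)*12=24 best=24 *, l++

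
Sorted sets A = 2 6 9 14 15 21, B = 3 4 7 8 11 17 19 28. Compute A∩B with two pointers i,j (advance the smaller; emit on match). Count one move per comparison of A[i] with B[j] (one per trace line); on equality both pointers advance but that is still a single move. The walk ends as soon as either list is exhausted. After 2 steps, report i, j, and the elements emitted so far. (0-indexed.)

[i=0,j=0] 2<3 → i++
[i=1,j=0] 6>3 → j++

i=1, j=1, emitted=[]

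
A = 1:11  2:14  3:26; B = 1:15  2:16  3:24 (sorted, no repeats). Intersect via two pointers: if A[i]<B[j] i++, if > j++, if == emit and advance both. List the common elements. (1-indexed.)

intersection = []

[i=1,j=1] 11<15 → i++
[i=2,j=1] 14<15 → i++
[i=3,j=1] 26>15 → j++
[i=3,j=2] 26>16 → j++
[i=3,j=3] 26>24 → j++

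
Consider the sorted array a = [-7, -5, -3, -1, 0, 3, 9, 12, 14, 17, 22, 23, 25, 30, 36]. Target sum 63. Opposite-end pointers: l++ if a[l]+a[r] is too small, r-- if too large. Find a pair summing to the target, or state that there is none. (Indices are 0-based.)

l=0 r=14: -7+36=29 <63, l++
l=1 r=14: -5+36=31 <63, l++
l=2 r=14: -3+36=33 <63, l++
l=3 r=14: -1+36=35 <63, l++
l=4 r=14: 0+36=36 <63, l++
l=5 r=14: 3+36=39 <63, l++
l=6 r=14: 9+36=45 <63, l++
l=7 r=14: 12+36=48 <63, l++
l=8 r=14: 14+36=50 <63, l++
l=9 r=14: 17+36=53 <63, l++
l=10 r=14: 22+36=58 <63, l++
l=11 r=14: 23+36=59 <63, l++
l=12 r=14: 25+36=61 <63, l++
l=13 r=14: 30+36=66 >63, r--

no pair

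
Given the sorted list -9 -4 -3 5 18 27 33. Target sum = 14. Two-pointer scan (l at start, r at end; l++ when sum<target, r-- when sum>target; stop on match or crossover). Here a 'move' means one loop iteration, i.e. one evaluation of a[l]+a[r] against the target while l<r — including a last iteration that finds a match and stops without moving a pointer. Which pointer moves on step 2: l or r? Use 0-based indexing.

[0,6] -9+33=24 >14 → r--
[0,5] -9+27=18 >14 → r--

r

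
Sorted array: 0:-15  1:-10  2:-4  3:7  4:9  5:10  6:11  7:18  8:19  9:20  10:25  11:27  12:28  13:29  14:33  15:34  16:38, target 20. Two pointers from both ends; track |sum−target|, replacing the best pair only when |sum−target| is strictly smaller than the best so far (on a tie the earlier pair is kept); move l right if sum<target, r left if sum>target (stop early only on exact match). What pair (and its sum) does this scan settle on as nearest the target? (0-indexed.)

pair (9, 11) with sum 20 (|Δ|=0)

[0,16] -15+38=23 d=3 * → r--
[0,15] -15+34=19 d=1 * → l++
[1,15] -10+34=24 d=4 → r--
[1,14] -10+33=23 d=3 → r--
[1,13] -10+29=19 d=1 → l++
[2,13] -4+29=25 d=5 → r--
[2,12] -4+28=24 d=4 → r--
[2,11] -4+27=23 d=3 → r--
[2,10] -4+25=21 d=1 → r--
[2,9] -4+20=16 d=4 → l++
[3,9] 7+20=27 d=7 → r--
[3,8] 7+19=26 d=6 → r--
[3,7] 7+18=25 d=5 → r--
[3,6] 7+11=18 d=2 → l++
[4,6] 9+11=20 d=0 * → stop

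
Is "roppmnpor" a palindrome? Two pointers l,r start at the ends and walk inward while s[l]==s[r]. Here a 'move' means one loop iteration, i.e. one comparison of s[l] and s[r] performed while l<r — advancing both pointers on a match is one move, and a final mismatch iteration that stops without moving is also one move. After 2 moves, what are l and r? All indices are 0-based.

[0,8] 'r'=='r' → l++,r--
[1,7] 'o'=='o' → l++,r--

l=2, r=6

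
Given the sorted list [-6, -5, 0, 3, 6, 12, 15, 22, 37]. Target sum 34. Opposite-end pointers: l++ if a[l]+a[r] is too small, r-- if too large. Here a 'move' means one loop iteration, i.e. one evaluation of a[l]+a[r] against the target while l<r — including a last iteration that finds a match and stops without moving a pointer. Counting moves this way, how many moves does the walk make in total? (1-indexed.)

7 moves

l=1 r=9: -6+37=31 <34, l++
l=2 r=9: -5+37=32 <34, l++
l=3 r=9: 0+37=37 >34, r--
l=3 r=8: 0+22=22 <34, l++
l=4 r=8: 3+22=25 <34, l++
l=5 r=8: 6+22=28 <34, l++
l=6 r=8: 12+22=34, found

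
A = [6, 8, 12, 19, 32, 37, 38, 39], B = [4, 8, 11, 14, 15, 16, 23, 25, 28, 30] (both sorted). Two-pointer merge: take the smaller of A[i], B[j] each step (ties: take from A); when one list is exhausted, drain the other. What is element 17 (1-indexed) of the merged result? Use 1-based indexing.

[i=1,j=1] A[i]=6>B[j]=4 take 4 → j++
[i=1,j=2] A[i]=6<=B[j]=8 take 6 → i++
[i=2,j=2] A[i]=8<=B[j]=8 take 8 → i++
[i=3,j=2] A[i]=12>B[j]=8 take 8 → j++
[i=3,j=3] A[i]=12>B[j]=11 take 11 → j++
[i=3,j=4] A[i]=12<=B[j]=14 take 12 → i++
[i=4,j=4] A[i]=19>B[j]=14 take 14 → j++
[i=4,j=5] A[i]=19>B[j]=15 take 15 → j++
[i=4,j=6] A[i]=19>B[j]=16 take 16 → j++
[i=4,j=7] A[i]=19<=B[j]=23 take 19 → i++
[i=5,j=7] A[i]=32>B[j]=23 take 23 → j++
[i=5,j=8] A[i]=32>B[j]=25 take 25 → j++
[i=5,j=9] A[i]=32>B[j]=28 take 28 → j++
[i=5,j=10] A[i]=32>B[j]=30 take 30 → j++
[i=5,j=11] B done, take A[i]=32 → i++
[i=6,j=11] B done, take A[i]=37 → i++
[i=7,j=11] B done, take A[i]=38 → i++
[i=8,j=11] B done, take A[i]=39 → i++

merged[17] = 38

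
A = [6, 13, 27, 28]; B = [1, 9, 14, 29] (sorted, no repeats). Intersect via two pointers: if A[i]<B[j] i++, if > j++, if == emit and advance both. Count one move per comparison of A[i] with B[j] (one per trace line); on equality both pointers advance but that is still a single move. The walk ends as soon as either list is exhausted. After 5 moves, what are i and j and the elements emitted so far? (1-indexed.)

i=3, j=4, emitted=[]

i=1 j=1: 6>1, j++
i=1 j=2: 6<9, i++
i=2 j=2: 13>9, j++
i=2 j=3: 13<14, i++
i=3 j=3: 27>14, j++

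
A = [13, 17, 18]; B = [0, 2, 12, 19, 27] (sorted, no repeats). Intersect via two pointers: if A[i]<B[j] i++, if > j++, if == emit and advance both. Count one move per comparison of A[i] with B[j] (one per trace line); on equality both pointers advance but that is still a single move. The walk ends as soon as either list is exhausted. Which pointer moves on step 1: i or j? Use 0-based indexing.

j

[i=0,j=0] 13>0 → j++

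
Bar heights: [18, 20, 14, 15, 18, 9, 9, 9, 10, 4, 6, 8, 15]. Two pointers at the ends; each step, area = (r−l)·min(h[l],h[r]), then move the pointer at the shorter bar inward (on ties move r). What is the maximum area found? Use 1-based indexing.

l=1 r=13: min(18,15)*12=180 best=180 *, r--
l=1 r=12: min(18,8)*11=88 best=180, r--
l=1 r=11: min(18,6)*10=60 best=180, r--
l=1 r=10: min(18,4)*9=36 best=180, r--
l=1 r=9: min(18,10)*8=80 best=180, r--
l=1 r=8: min(18,9)*7=63 best=180, r--
l=1 r=7: min(18,9)*6=54 best=180, r--
l=1 r=6: min(18,9)*5=45 best=180, r--
l=1 r=5: min(18,18)*4=72 best=180, r--
l=1 r=4: min(18,15)*3=45 best=180, r--
l=1 r=3: min(18,14)*2=28 best=180, r--
l=1 r=2: min(18,20)*1=18 best=180, l++

max area = 180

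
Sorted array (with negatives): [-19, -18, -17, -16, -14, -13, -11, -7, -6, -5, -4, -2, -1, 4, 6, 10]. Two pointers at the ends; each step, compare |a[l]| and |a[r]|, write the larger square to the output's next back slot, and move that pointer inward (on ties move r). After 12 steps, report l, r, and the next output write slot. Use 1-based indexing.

l=11, r=14, next write slot=4

[1,16] |-19|>|10| out[16]=361 → l++
[2,16] |-18|>|10| out[15]=324 → l++
[3,16] |-17|>|10| out[14]=289 → l++
[4,16] |-16|>|10| out[13]=256 → l++
[5,16] |-14|>|10| out[12]=196 → l++
[6,16] |-13|>|10| out[11]=169 → l++
[7,16] |-11|>|10| out[10]=121 → l++
[8,16] |-7|<=|10| out[9]=100 → r--
[8,15] |-7|>|6| out[8]=49 → l++
[9,15] |-6|<=|6| out[7]=36 → r--
[9,14] |-6|>|4| out[6]=36 → l++
[10,14] |-5|>|4| out[5]=25 → l++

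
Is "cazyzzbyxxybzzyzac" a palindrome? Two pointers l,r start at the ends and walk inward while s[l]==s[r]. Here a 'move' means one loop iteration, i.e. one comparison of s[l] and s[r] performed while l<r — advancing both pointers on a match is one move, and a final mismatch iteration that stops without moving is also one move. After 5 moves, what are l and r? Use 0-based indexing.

l=5, r=12

l=0 r=17: 'c'=='c', l++,r--
l=1 r=16: 'a'=='a', l++,r--
l=2 r=15: 'z'=='z', l++,r--
l=3 r=14: 'y'=='y', l++,r--
l=4 r=13: 'z'=='z', l++,r--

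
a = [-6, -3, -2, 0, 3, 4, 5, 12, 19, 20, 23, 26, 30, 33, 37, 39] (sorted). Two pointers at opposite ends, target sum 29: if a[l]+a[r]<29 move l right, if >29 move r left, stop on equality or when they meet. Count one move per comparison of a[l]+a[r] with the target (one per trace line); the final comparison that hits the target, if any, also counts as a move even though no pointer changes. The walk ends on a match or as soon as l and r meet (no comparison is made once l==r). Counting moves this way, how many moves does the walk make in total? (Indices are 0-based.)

9 moves

l=0 r=15: -6+39=33 >29, r--
l=0 r=14: -6+37=31 >29, r--
l=0 r=13: -6+33=27 <29, l++
l=1 r=13: -3+33=30 >29, r--
l=1 r=12: -3+30=27 <29, l++
l=2 r=12: -2+30=28 <29, l++
l=3 r=12: 0+30=30 >29, r--
l=3 r=11: 0+26=26 <29, l++
l=4 r=11: 3+26=29, found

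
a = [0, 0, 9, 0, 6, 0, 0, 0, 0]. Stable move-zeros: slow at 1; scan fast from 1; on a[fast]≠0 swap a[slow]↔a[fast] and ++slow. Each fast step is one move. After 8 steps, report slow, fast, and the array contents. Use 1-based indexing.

slow=3, fast=9, a=[9, 6, 0, 0, 0, 0, 0, 0, 0]

slow=1 fast=1: a[fast]=0, fast++
slow=1 fast=2: a[fast]=0, fast++
slow=1 fast=3: a[fast]=9≠0 swap→a[1]=9, slow++,fast++
slow=2 fast=4: a[fast]=0, fast++
slow=2 fast=5: a[fast]=6≠0 swap→a[2]=6, slow++,fast++
slow=3 fast=6: a[fast]=0, fast++
slow=3 fast=7: a[fast]=0, fast++
slow=3 fast=8: a[fast]=0, fast++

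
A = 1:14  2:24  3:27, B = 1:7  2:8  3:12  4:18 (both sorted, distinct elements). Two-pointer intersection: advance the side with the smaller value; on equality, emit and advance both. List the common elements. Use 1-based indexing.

i=1 j=1: 14>7, j++
i=1 j=2: 14>8, j++
i=1 j=3: 14>12, j++
i=1 j=4: 14<18, i++
i=2 j=4: 24>18, j++

intersection = []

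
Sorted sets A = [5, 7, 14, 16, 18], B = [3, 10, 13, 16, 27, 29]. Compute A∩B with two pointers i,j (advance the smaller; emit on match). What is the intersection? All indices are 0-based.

i=0 j=0: 5>3, j++
i=0 j=1: 5<10, i++
i=1 j=1: 7<10, i++
i=2 j=1: 14>10, j++
i=2 j=2: 14>13, j++
i=2 j=3: 14<16, i++
i=3 j=3: 16==16 emit, i++,j++
i=4 j=4: 18<27, i++

intersection = [16]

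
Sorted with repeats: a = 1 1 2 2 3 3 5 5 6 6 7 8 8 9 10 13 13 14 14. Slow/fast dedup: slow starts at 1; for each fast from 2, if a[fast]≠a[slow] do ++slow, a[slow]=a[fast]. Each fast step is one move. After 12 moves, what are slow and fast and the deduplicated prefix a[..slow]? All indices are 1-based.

slow=7, fast=14, prefix=[1, 2, 3, 5, 6, 7, 8]

slow=1 fast=2: a[fast]=1=a[slow] dup, fast++
slow=1 fast=3: a[fast]=2≠a[slow]=1 write a[2]=2, slow++,fast++
slow=2 fast=4: a[fast]=2=a[slow] dup, fast++
slow=2 fast=5: a[fast]=3≠a[slow]=2 write a[3]=3, slow++,fast++
slow=3 fast=6: a[fast]=3=a[slow] dup, fast++
slow=3 fast=7: a[fast]=5≠a[slow]=3 write a[4]=5, slow++,fast++
slow=4 fast=8: a[fast]=5=a[slow] dup, fast++
slow=4 fast=9: a[fast]=6≠a[slow]=5 write a[5]=6, slow++,fast++
slow=5 fast=10: a[fast]=6=a[slow] dup, fast++
slow=5 fast=11: a[fast]=7≠a[slow]=6 write a[6]=7, slow++,fast++
slow=6 fast=12: a[fast]=8≠a[slow]=7 write a[7]=8, slow++,fast++
slow=7 fast=13: a[fast]=8=a[slow] dup, fast++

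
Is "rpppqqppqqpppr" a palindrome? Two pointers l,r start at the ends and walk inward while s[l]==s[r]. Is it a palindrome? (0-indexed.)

palindrome

[0,13] 'r'=='r' → l++,r--
[1,12] 'p'=='p' → l++,r--
[2,11] 'p'=='p' → l++,r--
[3,10] 'p'=='p' → l++,r--
[4,9] 'q'=='q' → l++,r--
[5,8] 'q'=='q' → l++,r--
[6,7] 'p'=='p' → l++,r--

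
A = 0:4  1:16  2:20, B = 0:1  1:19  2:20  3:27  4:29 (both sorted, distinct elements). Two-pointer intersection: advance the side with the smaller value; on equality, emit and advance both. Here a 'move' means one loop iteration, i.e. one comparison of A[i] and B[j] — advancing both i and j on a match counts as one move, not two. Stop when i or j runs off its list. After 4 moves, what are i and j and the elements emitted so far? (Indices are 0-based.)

i=2, j=2, emitted=[]

[i=0,j=0] 4>1 → j++
[i=0,j=1] 4<19 → i++
[i=1,j=1] 16<19 → i++
[i=2,j=1] 20>19 → j++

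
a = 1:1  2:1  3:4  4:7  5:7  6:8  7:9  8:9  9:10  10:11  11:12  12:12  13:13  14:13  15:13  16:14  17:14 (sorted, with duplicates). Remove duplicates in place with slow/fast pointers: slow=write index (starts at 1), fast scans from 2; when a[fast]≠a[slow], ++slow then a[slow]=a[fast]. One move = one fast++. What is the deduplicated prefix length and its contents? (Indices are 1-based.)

length 10; prefix = [1, 4, 7, 8, 9, 10, 11, 12, 13, 14]

slow=1 fast=2: a[fast]=1=a[slow] dup, fast++
slow=1 fast=3: a[fast]=4≠a[slow]=1 write a[2]=4, slow++,fast++
slow=2 fast=4: a[fast]=7≠a[slow]=4 write a[3]=7, slow++,fast++
slow=3 fast=5: a[fast]=7=a[slow] dup, fast++
slow=3 fast=6: a[fast]=8≠a[slow]=7 write a[4]=8, slow++,fast++
slow=4 fast=7: a[fast]=9≠a[slow]=8 write a[5]=9, slow++,fast++
slow=5 fast=8: a[fast]=9=a[slow] dup, fast++
slow=5 fast=9: a[fast]=10≠a[slow]=9 write a[6]=10, slow++,fast++
slow=6 fast=10: a[fast]=11≠a[slow]=10 write a[7]=11, slow++,fast++
slow=7 fast=11: a[fast]=12≠a[slow]=11 write a[8]=12, slow++,fast++
slow=8 fast=12: a[fast]=12=a[slow] dup, fast++
slow=8 fast=13: a[fast]=13≠a[slow]=12 write a[9]=13, slow++,fast++
slow=9 fast=14: a[fast]=13=a[slow] dup, fast++
slow=9 fast=15: a[fast]=13=a[slow] dup, fast++
slow=9 fast=16: a[fast]=14≠a[slow]=13 write a[10]=14, slow++,fast++
slow=10 fast=17: a[fast]=14=a[slow] dup, fast++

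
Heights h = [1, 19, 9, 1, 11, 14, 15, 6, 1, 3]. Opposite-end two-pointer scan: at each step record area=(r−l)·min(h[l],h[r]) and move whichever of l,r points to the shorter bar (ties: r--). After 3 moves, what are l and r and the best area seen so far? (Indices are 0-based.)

l=0 r=9: min(1,3)*9=9 best=9 *, l++
l=1 r=9: min(19,3)*8=24 best=24 *, r--
l=1 r=8: min(19,1)*7=7 best=24, r--

l=1, r=7, best area=24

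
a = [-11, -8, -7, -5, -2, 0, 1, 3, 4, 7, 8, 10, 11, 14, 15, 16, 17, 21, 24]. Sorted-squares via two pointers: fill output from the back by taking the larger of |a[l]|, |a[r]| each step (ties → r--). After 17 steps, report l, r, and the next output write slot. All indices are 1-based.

l=6, r=7, next write slot=2

l=1 r=19: |-11|<=|24| out[19]=576, r--
l=1 r=18: |-11|<=|21| out[18]=441, r--
l=1 r=17: |-11|<=|17| out[17]=289, r--
l=1 r=16: |-11|<=|16| out[16]=256, r--
l=1 r=15: |-11|<=|15| out[15]=225, r--
l=1 r=14: |-11|<=|14| out[14]=196, r--
l=1 r=13: |-11|<=|11| out[13]=121, r--
l=1 r=12: |-11|>|10| out[12]=121, l++
l=2 r=12: |-8|<=|10| out[11]=100, r--
l=2 r=11: |-8|<=|8| out[10]=64, r--
l=2 r=10: |-8|>|7| out[9]=64, l++
l=3 r=10: |-7|<=|7| out[8]=49, r--
l=3 r=9: |-7|>|4| out[7]=49, l++
l=4 r=9: |-5|>|4| out[6]=25, l++
l=5 r=9: |-2|<=|4| out[5]=16, r--
l=5 r=8: |-2|<=|3| out[4]=9, r--
l=5 r=7: |-2|>|1| out[3]=4, l++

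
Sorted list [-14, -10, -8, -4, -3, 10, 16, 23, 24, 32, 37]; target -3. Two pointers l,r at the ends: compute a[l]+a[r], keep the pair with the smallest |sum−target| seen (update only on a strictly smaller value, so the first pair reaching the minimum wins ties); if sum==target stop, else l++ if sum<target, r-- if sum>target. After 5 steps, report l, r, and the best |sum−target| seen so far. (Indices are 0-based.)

l=0, r=5, best |Δ|=5

[0,10] -14+37=23 d=26 * → r--
[0,9] -14+32=18 d=21 * → r--
[0,8] -14+24=10 d=13 * → r--
[0,7] -14+23=9 d=12 * → r--
[0,6] -14+16=2 d=5 * → r--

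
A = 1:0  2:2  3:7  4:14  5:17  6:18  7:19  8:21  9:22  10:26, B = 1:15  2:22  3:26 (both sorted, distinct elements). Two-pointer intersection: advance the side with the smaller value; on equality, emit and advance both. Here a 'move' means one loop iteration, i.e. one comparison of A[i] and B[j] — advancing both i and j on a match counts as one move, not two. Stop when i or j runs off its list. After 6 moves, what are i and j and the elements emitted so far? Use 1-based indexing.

[i=1,j=1] 0<15 → i++
[i=2,j=1] 2<15 → i++
[i=3,j=1] 7<15 → i++
[i=4,j=1] 14<15 → i++
[i=5,j=1] 17>15 → j++
[i=5,j=2] 17<22 → i++

i=6, j=2, emitted=[]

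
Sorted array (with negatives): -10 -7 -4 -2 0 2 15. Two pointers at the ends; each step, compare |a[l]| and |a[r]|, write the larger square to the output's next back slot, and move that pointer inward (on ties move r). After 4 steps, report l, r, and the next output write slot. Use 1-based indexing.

l=4, r=6, next write slot=3

l=1 r=7: |-10|<=|15| out[7]=225, r--
l=1 r=6: |-10|>|2| out[6]=100, l++
l=2 r=6: |-7|>|2| out[5]=49, l++
l=3 r=6: |-4|>|2| out[4]=16, l++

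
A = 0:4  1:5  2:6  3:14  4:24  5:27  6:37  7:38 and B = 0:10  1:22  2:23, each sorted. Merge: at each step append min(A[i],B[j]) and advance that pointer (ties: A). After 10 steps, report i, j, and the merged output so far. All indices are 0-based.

[i=0,j=0] A[i]=4<=B[j]=10 take 4 → i++
[i=1,j=0] A[i]=5<=B[j]=10 take 5 → i++
[i=2,j=0] A[i]=6<=B[j]=10 take 6 → i++
[i=3,j=0] A[i]=14>B[j]=10 take 10 → j++
[i=3,j=1] A[i]=14<=B[j]=22 take 14 → i++
[i=4,j=1] A[i]=24>B[j]=22 take 22 → j++
[i=4,j=2] A[i]=24>B[j]=23 take 23 → j++
[i=4,j=3] B done, take A[i]=24 → i++
[i=5,j=3] B done, take A[i]=27 → i++
[i=6,j=3] B done, take A[i]=37 → i++

i=7, j=3, merged so far=[4, 5, 6, 10, 14, 22, 23, 24, 27, 37]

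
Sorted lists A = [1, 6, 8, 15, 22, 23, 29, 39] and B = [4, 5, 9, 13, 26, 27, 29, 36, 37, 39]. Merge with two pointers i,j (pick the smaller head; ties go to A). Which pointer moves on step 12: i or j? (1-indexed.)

[i=1,j=1] A[i]=1<=B[j]=4 take 1 → i++
[i=2,j=1] A[i]=6>B[j]=4 take 4 → j++
[i=2,j=2] A[i]=6>B[j]=5 take 5 → j++
[i=2,j=3] A[i]=6<=B[j]=9 take 6 → i++
[i=3,j=3] A[i]=8<=B[j]=9 take 8 → i++
[i=4,j=3] A[i]=15>B[j]=9 take 9 → j++
[i=4,j=4] A[i]=15>B[j]=13 take 13 → j++
[i=4,j=5] A[i]=15<=B[j]=26 take 15 → i++
[i=5,j=5] A[i]=22<=B[j]=26 take 22 → i++
[i=6,j=5] A[i]=23<=B[j]=26 take 23 → i++
[i=7,j=5] A[i]=29>B[j]=26 take 26 → j++
[i=7,j=6] A[i]=29>B[j]=27 take 27 → j++

j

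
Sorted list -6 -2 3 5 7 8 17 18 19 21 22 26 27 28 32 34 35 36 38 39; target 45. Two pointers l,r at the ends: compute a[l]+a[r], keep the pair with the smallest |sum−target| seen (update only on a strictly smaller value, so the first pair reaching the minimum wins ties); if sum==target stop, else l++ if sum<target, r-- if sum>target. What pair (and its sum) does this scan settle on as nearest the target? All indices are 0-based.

pair (7, 38) with sum 45 (|Δ|=0)

[0,19] -6+39=33 d=12 * → l++
[1,19] -2+39=37 d=8 * → l++
[2,19] 3+39=42 d=3 * → l++
[3,19] 5+39=44 d=1 * → l++
[4,19] 7+39=46 d=1 → r--
[4,18] 7+38=45 d=0 * → stop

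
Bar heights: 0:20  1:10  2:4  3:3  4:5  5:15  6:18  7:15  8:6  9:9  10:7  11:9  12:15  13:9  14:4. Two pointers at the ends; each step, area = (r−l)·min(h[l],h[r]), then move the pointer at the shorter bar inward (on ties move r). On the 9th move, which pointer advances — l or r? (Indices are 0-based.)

l=0 r=14: min(20,4)*14=56 best=56 *, r--
l=0 r=13: min(20,9)*13=117 best=117 *, r--
l=0 r=12: min(20,15)*12=180 best=180 *, r--
l=0 r=11: min(20,9)*11=99 best=180, r--
l=0 r=10: min(20,7)*10=70 best=180, r--
l=0 r=9: min(20,9)*9=81 best=180, r--
l=0 r=8: min(20,6)*8=48 best=180, r--
l=0 r=7: min(20,15)*7=105 best=180, r--
l=0 r=6: min(20,18)*6=108 best=180, r--

r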